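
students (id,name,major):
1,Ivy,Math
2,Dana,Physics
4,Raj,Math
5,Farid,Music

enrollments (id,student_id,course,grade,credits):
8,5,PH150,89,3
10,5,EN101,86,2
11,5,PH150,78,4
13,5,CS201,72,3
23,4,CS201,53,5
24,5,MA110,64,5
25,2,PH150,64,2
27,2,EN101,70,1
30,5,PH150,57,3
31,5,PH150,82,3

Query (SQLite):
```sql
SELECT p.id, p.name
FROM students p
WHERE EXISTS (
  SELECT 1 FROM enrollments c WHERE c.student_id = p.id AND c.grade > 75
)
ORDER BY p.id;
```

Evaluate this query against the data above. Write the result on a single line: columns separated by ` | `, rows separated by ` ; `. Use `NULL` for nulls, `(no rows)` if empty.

5 | Farid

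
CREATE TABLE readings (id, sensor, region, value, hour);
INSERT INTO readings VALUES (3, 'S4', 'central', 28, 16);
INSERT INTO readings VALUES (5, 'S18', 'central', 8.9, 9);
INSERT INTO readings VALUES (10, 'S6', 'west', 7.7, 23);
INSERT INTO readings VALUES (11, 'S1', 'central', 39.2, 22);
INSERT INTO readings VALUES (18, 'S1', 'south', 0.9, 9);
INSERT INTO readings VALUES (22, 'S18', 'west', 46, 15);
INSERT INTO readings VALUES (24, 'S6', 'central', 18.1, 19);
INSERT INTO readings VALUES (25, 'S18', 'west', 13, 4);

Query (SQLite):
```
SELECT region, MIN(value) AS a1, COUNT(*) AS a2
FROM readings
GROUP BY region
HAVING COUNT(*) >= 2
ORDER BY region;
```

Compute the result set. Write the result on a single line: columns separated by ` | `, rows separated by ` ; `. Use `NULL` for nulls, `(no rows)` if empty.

Group readings by region.
Per group compute: MIN(value), COUNT(*).
HAVING: drop groups with fewer than 2 rows.
  central: ids {3, 5, 11, 24} → MIN(value)=8.9, COUNT(*)=4
  south: ids {18} → MIN(value)=0.9, COUNT(*)=1
  west: ids {10, 22, 25} → MIN(value)=7.7, COUNT(*)=3

central | 8.9 | 4 ; west | 7.7 | 3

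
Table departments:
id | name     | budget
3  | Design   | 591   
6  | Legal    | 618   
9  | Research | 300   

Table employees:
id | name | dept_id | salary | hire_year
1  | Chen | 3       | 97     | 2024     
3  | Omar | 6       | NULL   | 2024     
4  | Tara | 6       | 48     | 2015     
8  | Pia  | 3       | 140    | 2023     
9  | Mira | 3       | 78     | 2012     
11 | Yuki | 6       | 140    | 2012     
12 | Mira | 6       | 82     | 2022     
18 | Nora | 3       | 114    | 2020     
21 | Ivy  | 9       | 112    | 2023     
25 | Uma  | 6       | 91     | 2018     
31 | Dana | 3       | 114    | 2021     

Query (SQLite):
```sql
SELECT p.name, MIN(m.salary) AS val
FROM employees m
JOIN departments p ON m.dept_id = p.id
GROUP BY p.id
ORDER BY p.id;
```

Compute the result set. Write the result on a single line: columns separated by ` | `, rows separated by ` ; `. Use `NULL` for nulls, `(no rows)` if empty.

Join each employees row to its departments via dept_id.
Group joined rows by departments.id; compute MIN(m.salary) per group.
  3: ids {1, 8, 9, 18, 31} → MIN(m.salary)=78
  6: ids {3, 4, 11, 12, 25} → MIN(m.salary)=48
  9: ids {21} → MIN(m.salary)=112

Design | 78 ; Legal | 48 ; Research | 112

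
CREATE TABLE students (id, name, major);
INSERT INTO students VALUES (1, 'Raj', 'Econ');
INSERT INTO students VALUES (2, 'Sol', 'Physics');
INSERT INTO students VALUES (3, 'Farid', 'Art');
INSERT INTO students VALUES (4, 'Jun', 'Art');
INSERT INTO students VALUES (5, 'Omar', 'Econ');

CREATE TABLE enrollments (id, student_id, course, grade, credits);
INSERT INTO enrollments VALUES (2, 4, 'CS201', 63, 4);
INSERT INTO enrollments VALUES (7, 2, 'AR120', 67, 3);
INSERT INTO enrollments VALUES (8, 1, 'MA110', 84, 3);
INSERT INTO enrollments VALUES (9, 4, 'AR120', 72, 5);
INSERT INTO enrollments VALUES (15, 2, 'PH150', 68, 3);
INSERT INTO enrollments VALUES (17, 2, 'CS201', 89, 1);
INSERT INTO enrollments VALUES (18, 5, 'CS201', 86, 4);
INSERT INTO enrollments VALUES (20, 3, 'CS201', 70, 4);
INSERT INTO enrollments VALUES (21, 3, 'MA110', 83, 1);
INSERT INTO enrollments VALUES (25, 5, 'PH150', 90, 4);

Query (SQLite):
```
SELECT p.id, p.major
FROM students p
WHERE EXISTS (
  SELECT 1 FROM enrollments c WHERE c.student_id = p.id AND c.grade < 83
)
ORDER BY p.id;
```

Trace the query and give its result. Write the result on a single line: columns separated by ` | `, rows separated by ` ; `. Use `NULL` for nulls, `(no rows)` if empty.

For each students row, check whether any enrollments with matching student_id has grade < 83.
Keep rows where that is true.

2 | Physics ; 3 | Art ; 4 | Art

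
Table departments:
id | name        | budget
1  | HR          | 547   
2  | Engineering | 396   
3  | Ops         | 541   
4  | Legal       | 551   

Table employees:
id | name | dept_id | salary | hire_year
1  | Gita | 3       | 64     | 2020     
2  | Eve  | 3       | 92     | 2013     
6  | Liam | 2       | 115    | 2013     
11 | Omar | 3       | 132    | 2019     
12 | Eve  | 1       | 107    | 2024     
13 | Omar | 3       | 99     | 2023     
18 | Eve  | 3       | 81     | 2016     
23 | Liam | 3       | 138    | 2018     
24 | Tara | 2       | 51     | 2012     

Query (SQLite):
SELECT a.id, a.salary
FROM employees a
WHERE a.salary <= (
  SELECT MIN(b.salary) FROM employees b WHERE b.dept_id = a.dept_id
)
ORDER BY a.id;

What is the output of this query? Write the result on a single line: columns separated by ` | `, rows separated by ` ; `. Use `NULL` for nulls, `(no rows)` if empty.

For each employees row a, compute MIN(salary) over rows sharing a.dept_id.
Keep row a if a.salary <= that per-group MIN.
  dept_id=1: MIN(salary) = 107
  dept_id=2: MIN(salary) = 51
  dept_id=3: MIN(salary) = 64

1 | 64 ; 12 | 107 ; 24 | 51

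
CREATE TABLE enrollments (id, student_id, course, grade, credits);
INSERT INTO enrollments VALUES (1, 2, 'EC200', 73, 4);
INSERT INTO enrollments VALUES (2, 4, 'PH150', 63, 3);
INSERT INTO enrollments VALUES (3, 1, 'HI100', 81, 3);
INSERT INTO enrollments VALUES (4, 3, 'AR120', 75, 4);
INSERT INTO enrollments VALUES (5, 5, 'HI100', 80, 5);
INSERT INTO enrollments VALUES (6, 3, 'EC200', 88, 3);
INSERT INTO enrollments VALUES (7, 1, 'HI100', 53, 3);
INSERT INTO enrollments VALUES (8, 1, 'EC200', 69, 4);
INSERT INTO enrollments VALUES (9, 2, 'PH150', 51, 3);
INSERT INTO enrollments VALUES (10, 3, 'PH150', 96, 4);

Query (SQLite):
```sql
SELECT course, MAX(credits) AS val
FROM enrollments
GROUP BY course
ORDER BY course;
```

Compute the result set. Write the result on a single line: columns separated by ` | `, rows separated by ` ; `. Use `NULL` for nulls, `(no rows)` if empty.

Partition enrollments by course; compute MAX(credits) within each group.
  AR120: ids {4} → MAX(credits)=4
  EC200: ids {1, 6, 8} → MAX(credits)=4
  HI100: ids {3, 5, 7} → MAX(credits)=5
  PH150: ids {2, 9, 10} → MAX(credits)=4

AR120 | 4 ; EC200 | 4 ; HI100 | 5 ; PH150 | 4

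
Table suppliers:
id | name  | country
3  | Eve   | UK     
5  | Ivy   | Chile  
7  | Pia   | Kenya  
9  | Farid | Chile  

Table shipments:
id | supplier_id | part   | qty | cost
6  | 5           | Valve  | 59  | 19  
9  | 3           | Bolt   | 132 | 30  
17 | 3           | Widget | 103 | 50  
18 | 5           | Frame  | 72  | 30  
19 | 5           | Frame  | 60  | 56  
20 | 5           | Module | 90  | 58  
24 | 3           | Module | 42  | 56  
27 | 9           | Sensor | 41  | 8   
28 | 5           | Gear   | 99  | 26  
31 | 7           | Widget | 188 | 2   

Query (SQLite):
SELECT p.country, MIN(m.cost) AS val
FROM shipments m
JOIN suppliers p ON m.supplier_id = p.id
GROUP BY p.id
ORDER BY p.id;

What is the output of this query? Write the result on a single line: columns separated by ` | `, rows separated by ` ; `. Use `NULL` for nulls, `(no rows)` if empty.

Join each shipments row to its suppliers via supplier_id.
Group joined rows by suppliers.id; compute MIN(m.cost) per group.
  3: ids {9, 17, 24} → MIN(m.cost)=30
  5: ids {6, 18, 19, 20, 28} → MIN(m.cost)=19
  7: ids {31} → MIN(m.cost)=2
  9: ids {27} → MIN(m.cost)=8

UK | 30 ; Chile | 19 ; Kenya | 2 ; Chile | 8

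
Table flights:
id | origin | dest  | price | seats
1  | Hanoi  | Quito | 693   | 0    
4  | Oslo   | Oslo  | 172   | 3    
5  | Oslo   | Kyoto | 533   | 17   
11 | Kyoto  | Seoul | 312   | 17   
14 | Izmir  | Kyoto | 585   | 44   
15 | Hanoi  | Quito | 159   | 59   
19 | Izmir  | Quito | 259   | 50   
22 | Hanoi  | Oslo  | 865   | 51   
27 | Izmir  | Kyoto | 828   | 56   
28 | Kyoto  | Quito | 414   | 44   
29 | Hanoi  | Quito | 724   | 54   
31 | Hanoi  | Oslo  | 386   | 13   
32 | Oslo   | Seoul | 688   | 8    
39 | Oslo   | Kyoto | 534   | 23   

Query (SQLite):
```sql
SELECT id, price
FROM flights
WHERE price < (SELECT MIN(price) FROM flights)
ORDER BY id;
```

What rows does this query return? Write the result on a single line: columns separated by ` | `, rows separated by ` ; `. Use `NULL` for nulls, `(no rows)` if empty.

(no rows)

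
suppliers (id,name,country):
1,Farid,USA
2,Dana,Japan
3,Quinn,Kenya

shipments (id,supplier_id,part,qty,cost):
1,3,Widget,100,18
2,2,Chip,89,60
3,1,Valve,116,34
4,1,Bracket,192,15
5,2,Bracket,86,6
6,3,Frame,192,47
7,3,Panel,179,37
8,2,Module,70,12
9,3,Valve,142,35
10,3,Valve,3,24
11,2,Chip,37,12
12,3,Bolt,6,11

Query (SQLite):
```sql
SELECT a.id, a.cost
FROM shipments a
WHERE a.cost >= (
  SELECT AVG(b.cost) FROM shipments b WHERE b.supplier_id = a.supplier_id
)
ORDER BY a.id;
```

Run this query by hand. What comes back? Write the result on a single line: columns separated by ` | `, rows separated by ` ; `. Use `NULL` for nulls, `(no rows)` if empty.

For each shipments row a, compute AVG(cost) over rows sharing a.supplier_id.
Keep row a if a.cost >= that per-group AVG.
  supplier_id=1: AVG(cost) = 24.5
  supplier_id=2: AVG(cost) = 22.5
  supplier_id=3: AVG(cost) = 28.666667

2 | 60 ; 3 | 34 ; 6 | 47 ; 7 | 37 ; 9 | 35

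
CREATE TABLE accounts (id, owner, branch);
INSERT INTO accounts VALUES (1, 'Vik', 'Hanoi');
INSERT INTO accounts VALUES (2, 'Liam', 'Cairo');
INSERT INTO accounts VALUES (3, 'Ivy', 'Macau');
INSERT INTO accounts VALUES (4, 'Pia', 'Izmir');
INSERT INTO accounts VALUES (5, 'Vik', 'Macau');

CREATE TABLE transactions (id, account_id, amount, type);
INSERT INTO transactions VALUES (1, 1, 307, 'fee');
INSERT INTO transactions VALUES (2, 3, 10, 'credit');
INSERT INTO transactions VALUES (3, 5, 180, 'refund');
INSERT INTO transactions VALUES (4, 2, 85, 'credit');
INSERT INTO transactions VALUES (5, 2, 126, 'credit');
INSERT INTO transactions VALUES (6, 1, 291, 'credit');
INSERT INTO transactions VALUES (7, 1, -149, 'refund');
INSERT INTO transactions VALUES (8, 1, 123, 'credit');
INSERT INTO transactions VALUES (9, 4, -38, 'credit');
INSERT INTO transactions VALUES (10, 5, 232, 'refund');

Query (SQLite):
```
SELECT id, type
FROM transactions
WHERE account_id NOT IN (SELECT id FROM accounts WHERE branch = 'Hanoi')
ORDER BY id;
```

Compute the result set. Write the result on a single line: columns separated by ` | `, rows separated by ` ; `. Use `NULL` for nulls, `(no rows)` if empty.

Inner query: accounts.id where branch = 'Hanoi'.
Outer: keep transactions rows whose account_id is not in that set.
Inner query → {1}

2 | credit ; 3 | refund ; 4 | credit ; 5 | credit ; 9 | credit ; 10 | refund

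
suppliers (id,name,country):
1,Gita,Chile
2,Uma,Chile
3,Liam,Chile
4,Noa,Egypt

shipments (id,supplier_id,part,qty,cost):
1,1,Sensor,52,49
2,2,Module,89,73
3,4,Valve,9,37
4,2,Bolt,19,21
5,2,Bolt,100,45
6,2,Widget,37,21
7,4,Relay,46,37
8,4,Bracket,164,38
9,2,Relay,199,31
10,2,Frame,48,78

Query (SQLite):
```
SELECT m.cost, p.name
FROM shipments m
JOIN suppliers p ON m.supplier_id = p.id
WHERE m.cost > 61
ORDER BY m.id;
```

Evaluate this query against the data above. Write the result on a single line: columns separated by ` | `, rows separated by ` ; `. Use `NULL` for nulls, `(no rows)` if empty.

Each shipments row matches the suppliers row where supplier_id = suppliers.id.
Then keep rows with m.cost > 61.

73 | Uma ; 78 | Uma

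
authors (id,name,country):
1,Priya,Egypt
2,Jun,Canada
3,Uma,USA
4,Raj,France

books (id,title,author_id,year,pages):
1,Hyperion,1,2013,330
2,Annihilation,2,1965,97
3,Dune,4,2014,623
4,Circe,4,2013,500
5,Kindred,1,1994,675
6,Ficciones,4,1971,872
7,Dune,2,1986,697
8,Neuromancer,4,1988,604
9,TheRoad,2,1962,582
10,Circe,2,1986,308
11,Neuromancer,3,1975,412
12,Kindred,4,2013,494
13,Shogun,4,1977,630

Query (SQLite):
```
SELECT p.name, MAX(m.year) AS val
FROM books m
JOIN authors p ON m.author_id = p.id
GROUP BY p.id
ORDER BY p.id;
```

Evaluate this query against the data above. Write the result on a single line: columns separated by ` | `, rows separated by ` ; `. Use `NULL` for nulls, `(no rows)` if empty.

Priya | 2013 ; Jun | 1986 ; Uma | 1975 ; Raj | 2014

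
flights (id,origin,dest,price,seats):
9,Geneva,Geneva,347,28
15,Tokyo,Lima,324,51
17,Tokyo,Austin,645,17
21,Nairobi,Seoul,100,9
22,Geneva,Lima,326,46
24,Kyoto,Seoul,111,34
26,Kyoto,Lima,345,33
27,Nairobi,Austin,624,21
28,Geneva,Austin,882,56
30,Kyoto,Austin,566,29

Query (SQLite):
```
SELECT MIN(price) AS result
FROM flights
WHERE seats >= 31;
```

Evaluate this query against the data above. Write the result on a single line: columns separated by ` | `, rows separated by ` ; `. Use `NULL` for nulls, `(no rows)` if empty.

111

Rows where seats >= 31 → price values: [324, 326, 111, 345, 882].
MIN of non-NULL values = 111.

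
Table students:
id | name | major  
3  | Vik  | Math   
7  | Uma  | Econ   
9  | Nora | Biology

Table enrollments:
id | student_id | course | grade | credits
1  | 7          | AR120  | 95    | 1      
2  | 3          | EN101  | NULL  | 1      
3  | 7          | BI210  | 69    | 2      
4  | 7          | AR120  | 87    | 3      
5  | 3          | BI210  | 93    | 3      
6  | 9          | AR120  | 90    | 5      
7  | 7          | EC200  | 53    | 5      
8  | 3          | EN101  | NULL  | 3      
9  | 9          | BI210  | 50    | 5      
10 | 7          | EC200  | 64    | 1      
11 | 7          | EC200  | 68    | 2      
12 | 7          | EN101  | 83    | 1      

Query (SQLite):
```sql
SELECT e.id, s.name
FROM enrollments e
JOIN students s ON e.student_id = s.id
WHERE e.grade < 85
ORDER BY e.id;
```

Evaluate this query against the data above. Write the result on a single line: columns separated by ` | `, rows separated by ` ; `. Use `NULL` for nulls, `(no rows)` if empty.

3 | Uma ; 7 | Uma ; 9 | Nora ; 10 | Uma ; 11 | Uma ; 12 | Uma

Each enrollments row matches the students row where student_id = students.id.
Then keep rows with e.grade < 85.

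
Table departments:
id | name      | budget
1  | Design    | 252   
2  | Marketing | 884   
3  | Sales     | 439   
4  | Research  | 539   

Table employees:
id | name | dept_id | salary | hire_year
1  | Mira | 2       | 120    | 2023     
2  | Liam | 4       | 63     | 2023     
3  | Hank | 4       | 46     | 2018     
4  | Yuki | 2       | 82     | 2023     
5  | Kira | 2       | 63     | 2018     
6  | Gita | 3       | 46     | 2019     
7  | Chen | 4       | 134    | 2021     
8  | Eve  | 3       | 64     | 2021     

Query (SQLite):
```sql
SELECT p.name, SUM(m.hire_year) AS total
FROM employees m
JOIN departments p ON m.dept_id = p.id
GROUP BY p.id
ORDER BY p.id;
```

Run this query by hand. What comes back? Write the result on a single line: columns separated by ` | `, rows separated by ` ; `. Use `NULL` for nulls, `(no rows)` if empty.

Join each employees row to its departments via dept_id.
Group joined rows by departments.id; compute SUM(m.hire_year) per group.
  2: ids {1, 4, 5} → SUM(m.hire_year)=6064
  3: ids {6, 8} → SUM(m.hire_year)=4040
  4: ids {2, 3, 7} → SUM(m.hire_year)=6062

Marketing | 6064 ; Sales | 4040 ; Research | 6062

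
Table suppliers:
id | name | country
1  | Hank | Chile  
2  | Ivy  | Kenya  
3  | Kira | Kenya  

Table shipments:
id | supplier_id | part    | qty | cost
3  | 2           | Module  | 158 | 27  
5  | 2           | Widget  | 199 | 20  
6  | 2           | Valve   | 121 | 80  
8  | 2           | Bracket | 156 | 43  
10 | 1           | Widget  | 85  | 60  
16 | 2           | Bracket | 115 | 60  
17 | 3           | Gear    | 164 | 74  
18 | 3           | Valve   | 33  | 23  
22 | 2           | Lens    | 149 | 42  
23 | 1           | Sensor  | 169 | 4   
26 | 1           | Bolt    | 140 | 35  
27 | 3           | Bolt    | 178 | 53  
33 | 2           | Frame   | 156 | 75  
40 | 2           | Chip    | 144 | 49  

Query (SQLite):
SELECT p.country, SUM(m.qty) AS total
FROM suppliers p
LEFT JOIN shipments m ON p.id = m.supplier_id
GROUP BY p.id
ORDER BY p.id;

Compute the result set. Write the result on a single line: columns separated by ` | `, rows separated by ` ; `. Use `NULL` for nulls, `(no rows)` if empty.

Chile | 394 ; Kenya | 1198 ; Kenya | 375

LEFT JOIN keeps every suppliers row; unmatched ones get NULL for shipments columns.
Group by suppliers.id and compute SUM(m.qty). SUM over an all-NULL group is NULL.
  1: ids {10, 23, 26} → SUM(m.qty)=394
  2: ids {3, 5, 6, 8, 16, 22, 33, 40} → SUM(m.qty)=1198
  3: ids {17, 18, 27} → SUM(m.qty)=375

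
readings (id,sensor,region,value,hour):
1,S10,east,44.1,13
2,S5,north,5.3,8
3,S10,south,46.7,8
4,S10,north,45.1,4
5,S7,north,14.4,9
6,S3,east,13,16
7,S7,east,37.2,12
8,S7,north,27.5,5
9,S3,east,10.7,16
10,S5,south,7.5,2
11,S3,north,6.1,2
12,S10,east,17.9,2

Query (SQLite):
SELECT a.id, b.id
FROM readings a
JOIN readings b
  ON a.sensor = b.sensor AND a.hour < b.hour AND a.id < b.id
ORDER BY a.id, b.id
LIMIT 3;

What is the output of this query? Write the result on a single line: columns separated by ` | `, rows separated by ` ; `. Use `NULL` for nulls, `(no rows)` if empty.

5 | 7

Pairs (a,b) with same sensor, a.hour < b.hour, a.id < b.id.
sensor groups: S10:{1,3,4,12} S3:{6,9,11} S5:{2,10} S7:{5,7,8}
Ordered by (a.id, b.id); first 3.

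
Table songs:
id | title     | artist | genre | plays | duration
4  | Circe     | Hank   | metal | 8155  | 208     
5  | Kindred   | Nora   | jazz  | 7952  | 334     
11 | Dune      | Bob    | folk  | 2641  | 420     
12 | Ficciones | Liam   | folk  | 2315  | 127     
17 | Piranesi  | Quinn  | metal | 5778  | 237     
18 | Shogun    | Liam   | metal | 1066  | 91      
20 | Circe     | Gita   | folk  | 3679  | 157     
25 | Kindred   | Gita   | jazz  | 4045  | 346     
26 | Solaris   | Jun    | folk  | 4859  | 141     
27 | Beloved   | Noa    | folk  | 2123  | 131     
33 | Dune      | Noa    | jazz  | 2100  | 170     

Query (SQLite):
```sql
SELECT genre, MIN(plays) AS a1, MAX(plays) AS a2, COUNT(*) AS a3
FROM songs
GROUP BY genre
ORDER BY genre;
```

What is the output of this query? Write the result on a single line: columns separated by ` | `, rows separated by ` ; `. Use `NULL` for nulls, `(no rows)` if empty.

folk | 2123 | 4859 | 5 ; jazz | 2100 | 7952 | 3 ; metal | 1066 | 8155 | 3

Group songs by genre.
Per group compute: MIN(plays), MAX(plays), COUNT(*).
  folk: ids {11, 12, 20, 26, 27} → MIN(plays)=2123, MAX(plays)=4859, COUNT(*)=5
  jazz: ids {5, 25, 33} → MIN(plays)=2100, MAX(plays)=7952, COUNT(*)=3
  metal: ids {4, 17, 18} → MIN(plays)=1066, MAX(plays)=8155, COUNT(*)=3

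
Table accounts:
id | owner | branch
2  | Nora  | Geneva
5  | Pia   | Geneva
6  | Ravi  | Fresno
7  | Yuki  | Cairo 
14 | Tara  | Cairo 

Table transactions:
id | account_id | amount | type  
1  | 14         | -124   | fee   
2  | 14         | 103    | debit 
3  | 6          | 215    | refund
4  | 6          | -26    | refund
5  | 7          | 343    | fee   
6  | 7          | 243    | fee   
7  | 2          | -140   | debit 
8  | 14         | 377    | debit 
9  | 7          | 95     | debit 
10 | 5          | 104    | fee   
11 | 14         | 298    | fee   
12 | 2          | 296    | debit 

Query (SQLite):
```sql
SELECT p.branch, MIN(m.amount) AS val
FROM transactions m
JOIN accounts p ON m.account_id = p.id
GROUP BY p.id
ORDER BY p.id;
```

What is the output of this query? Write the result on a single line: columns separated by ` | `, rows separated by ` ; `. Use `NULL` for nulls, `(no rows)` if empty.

Geneva | -140 ; Geneva | 104 ; Fresno | -26 ; Cairo | 95 ; Cairo | -124

Join each transactions row to its accounts via account_id.
Group joined rows by accounts.id; compute MIN(m.amount) per group.
  2: ids {7, 12} → MIN(m.amount)=-140
  5: ids {10} → MIN(m.amount)=104
  6: ids {3, 4} → MIN(m.amount)=-26
  7: ids {5, 6, 9} → MIN(m.amount)=95
  14: ids {1, 2, 8, 11} → MIN(m.amount)=-124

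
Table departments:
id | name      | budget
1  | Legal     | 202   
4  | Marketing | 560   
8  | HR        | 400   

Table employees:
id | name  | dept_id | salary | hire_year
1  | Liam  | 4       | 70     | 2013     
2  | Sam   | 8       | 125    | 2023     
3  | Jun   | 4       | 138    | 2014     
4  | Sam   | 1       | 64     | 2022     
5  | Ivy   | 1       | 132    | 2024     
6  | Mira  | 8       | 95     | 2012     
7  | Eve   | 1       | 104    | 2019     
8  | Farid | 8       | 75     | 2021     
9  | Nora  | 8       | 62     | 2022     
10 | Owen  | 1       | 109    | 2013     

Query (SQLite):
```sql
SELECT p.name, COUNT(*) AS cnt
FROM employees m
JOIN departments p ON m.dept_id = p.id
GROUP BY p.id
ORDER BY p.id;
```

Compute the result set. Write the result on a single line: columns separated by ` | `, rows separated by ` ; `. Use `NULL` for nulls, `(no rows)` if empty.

Join each employees row to its departments via dept_id.
Group joined rows by departments.id; compute COUNT(*) per group.
  1: ids {4, 5, 7, 10} → COUNT(*)=4
  4: ids {1, 3} → COUNT(*)=2
  8: ids {2, 6, 8, 9} → COUNT(*)=4

Legal | 4 ; Marketing | 2 ; HR | 4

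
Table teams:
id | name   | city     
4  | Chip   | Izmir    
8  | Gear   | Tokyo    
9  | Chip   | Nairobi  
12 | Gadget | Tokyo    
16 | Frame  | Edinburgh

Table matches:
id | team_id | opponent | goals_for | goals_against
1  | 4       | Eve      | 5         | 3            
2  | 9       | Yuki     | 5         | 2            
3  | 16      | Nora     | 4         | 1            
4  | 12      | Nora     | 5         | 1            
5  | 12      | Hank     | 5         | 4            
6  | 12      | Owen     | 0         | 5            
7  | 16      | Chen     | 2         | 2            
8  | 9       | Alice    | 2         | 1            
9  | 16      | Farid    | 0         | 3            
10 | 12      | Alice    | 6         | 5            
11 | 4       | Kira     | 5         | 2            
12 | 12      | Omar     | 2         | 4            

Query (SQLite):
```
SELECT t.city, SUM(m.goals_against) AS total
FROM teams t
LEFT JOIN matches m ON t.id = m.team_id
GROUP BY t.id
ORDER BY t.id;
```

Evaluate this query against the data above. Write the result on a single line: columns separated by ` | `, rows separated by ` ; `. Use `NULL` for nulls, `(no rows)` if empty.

LEFT JOIN keeps every teams row; unmatched ones get NULL for matches columns.
Group by teams.id and compute SUM(m.goals_against). SUM over an all-NULL group is NULL.
  4: ids {1, 11} → SUM(m.goals_against)=5
  8: ids {—} → SUM(m.goals_against)=NULL
  9: ids {2, 8} → SUM(m.goals_against)=3
  12: ids {4, 5, 6, 10, 12} → SUM(m.goals_against)=19
  16: ids {3, 7, 9} → SUM(m.goals_against)=6

Izmir | 5 ; Tokyo | NULL ; Nairobi | 3 ; Tokyo | 19 ; Edinburgh | 6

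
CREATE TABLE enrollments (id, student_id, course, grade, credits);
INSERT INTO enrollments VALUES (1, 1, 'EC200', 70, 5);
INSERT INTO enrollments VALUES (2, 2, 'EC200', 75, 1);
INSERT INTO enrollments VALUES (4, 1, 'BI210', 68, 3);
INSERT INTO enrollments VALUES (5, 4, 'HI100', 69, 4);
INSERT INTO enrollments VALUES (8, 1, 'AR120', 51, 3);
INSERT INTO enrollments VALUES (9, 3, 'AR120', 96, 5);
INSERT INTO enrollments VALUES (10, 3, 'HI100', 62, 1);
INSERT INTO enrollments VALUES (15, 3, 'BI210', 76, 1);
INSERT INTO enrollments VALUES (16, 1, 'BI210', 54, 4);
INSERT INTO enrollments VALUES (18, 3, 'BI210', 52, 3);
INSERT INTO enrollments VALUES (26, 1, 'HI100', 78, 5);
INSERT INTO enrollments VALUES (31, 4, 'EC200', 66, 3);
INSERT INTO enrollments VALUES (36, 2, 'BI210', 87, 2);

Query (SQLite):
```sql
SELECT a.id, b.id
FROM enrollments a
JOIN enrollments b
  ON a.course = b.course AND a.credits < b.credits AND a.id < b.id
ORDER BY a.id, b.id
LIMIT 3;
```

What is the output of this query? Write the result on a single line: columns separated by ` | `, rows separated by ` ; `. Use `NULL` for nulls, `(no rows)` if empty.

2 | 31 ; 4 | 16 ; 5 | 26

Pairs (a,b) with same course, a.credits < b.credits, a.id < b.id.
course groups: AR120:{8,9} BI210:{4,15,16,18,36} EC200:{1,2,31} HI100:{5,10,26}
Ordered by (a.id, b.id); first 3.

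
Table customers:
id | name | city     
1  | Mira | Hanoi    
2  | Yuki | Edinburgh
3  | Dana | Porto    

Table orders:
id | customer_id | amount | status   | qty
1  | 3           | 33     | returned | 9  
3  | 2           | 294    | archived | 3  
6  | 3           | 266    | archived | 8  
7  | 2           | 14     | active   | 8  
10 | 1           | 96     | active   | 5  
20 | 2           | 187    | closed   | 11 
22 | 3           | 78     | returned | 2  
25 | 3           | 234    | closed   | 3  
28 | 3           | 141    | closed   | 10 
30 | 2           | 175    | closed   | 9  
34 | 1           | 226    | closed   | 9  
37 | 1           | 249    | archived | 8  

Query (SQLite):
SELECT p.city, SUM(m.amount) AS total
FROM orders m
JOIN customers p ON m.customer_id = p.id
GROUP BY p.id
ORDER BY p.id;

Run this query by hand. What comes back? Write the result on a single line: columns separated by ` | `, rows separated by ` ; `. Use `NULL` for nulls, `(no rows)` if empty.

Hanoi | 571 ; Edinburgh | 670 ; Porto | 752

Join each orders row to its customers via customer_id.
Group joined rows by customers.id; compute SUM(m.amount) per group.
  1: ids {10, 34, 37} → SUM(m.amount)=571
  2: ids {3, 7, 20, 30} → SUM(m.amount)=670
  3: ids {1, 6, 22, 25, 28} → SUM(m.amount)=752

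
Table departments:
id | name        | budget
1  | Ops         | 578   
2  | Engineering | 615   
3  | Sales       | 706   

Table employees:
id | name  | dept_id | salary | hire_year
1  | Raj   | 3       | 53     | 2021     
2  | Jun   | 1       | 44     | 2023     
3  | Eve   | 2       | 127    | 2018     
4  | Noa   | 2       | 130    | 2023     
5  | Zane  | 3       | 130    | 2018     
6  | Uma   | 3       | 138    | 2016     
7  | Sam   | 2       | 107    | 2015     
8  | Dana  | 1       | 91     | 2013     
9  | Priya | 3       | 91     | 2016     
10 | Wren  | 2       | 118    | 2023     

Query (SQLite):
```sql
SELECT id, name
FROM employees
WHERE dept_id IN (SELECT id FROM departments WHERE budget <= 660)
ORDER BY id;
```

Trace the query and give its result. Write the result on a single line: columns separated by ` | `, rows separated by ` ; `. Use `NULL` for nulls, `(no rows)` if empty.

2 | Jun ; 3 | Eve ; 4 | Noa ; 7 | Sam ; 8 | Dana ; 10 | Wren

Inner query: departments.id where budget <= 660.
Outer: keep employees rows whose dept_id is in that set.
Inner query → {1, 2}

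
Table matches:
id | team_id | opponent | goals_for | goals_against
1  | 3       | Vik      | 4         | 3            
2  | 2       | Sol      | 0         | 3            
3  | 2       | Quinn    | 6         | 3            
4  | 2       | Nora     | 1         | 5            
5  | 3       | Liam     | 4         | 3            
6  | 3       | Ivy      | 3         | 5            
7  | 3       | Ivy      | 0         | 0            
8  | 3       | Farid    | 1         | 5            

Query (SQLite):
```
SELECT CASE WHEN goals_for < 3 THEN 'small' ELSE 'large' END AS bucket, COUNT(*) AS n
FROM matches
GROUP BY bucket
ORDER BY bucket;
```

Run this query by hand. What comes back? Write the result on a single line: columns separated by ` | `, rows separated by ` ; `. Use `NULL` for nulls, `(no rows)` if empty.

large | 4 ; small | 4

Bucket rows by goals_for < 3 → 'small' else 'large'; count each bucket.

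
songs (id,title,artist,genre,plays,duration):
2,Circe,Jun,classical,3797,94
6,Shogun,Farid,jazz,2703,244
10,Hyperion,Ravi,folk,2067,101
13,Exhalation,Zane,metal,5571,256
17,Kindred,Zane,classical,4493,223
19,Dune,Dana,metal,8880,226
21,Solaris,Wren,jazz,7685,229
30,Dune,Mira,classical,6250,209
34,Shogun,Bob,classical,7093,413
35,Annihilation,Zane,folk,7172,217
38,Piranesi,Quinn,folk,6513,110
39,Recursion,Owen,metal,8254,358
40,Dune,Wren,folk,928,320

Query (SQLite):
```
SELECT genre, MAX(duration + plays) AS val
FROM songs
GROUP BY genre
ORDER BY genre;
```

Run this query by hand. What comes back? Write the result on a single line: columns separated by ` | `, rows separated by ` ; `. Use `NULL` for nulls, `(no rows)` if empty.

classical | 7506 ; folk | 7389 ; jazz | 7914 ; metal | 9106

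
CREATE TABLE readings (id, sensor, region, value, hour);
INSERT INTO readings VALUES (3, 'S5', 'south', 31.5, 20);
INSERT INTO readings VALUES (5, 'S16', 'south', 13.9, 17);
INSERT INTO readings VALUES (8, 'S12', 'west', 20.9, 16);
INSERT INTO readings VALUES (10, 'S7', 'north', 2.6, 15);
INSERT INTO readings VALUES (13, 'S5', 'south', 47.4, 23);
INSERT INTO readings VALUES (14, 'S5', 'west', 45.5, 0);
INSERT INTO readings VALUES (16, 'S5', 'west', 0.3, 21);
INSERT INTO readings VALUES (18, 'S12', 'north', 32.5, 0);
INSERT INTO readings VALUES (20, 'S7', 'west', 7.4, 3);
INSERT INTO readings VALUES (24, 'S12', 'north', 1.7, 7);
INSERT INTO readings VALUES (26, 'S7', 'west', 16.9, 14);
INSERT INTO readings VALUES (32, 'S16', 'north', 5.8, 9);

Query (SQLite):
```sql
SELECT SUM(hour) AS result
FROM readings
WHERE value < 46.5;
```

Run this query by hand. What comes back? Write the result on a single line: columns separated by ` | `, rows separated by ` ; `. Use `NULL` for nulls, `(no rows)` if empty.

122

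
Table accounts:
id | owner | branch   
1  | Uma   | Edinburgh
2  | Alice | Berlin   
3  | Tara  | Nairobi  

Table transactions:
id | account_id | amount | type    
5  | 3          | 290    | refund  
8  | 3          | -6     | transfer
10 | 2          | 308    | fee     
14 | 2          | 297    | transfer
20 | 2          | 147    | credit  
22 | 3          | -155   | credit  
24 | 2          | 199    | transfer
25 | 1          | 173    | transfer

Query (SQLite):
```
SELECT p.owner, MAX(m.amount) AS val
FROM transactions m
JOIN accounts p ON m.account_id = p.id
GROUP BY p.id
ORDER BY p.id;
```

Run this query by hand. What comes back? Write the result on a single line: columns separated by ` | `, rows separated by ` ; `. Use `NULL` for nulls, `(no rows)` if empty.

Uma | 173 ; Alice | 308 ; Tara | 290

Join each transactions row to its accounts via account_id.
Group joined rows by accounts.id; compute MAX(m.amount) per group.
  1: ids {25} → MAX(m.amount)=173
  2: ids {10, 14, 20, 24} → MAX(m.amount)=308
  3: ids {5, 8, 22} → MAX(m.amount)=290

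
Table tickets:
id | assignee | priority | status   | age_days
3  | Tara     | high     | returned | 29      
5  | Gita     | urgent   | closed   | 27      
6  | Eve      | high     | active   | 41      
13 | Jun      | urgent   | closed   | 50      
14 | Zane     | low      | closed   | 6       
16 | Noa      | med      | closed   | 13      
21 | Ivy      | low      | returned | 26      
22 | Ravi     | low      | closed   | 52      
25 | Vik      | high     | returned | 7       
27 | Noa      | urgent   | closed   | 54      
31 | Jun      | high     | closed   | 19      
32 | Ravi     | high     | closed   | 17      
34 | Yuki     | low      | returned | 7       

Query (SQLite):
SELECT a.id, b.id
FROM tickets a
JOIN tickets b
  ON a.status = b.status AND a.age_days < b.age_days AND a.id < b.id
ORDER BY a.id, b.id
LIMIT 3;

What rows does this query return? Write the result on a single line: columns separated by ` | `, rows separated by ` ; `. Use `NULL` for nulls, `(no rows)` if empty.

5 | 13 ; 5 | 22 ; 5 | 27

Pairs (a,b) with same status, a.age_days < b.age_days, a.id < b.id.
status groups: active:{6} closed:{5,13,14,16,22,27,31,32} returned:{3,21,25,34}
Ordered by (a.id, b.id); first 3.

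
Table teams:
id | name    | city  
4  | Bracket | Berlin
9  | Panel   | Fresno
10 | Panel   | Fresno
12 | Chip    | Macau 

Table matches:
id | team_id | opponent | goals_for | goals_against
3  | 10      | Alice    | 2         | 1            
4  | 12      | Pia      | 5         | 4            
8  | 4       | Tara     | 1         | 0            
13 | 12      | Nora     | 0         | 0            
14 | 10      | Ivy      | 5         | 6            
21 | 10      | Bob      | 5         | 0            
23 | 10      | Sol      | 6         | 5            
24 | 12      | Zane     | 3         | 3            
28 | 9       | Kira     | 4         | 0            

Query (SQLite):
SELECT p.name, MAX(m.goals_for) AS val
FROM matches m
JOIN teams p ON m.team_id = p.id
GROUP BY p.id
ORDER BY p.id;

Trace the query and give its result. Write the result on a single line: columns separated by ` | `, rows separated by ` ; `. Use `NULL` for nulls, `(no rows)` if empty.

Bracket | 1 ; Panel | 4 ; Panel | 6 ; Chip | 5

Join each matches row to its teams via team_id.
Group joined rows by teams.id; compute MAX(m.goals_for) per group.
  4: ids {8} → MAX(m.goals_for)=1
  9: ids {28} → MAX(m.goals_for)=4
  10: ids {3, 14, 21, 23} → MAX(m.goals_for)=6
  12: ids {4, 13, 24} → MAX(m.goals_for)=5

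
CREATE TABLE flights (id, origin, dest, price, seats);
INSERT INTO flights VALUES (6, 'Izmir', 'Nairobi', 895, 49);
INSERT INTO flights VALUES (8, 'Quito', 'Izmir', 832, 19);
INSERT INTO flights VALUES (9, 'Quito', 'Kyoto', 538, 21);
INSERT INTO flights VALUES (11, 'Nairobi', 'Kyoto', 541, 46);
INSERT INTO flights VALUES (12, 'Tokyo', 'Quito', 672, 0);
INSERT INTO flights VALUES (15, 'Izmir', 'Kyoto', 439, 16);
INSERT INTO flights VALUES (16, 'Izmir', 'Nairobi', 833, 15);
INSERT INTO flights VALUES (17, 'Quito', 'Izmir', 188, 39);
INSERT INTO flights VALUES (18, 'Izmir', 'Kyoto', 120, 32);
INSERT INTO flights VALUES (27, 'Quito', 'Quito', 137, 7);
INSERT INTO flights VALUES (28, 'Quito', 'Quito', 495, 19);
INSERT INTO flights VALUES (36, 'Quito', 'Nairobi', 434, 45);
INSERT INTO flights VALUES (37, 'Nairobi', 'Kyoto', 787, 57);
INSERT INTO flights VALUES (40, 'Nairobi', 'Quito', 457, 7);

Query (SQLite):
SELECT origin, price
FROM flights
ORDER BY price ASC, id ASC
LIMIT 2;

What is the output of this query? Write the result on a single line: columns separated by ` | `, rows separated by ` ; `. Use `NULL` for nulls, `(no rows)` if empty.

Izmir | 120 ; Quito | 137

Sort by price asc, tiebreak id asc: (120, id=18), (137, id=27), (188, id=17), (434, id=36), (439, id=15) …. Take first 2.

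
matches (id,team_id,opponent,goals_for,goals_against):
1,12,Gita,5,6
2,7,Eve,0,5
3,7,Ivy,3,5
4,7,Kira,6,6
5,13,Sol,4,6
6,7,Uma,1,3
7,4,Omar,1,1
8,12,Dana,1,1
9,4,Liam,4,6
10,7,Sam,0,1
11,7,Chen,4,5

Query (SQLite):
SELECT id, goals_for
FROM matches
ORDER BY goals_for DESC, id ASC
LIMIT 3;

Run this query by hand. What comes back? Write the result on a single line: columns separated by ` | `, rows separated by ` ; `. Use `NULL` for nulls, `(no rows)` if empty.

Sort by goals_for desc, tiebreak id asc: (6, id=4), (5, id=1), (4, id=5), (4, id=9), (4, id=11), (3, id=3) …. Take first 3.

4 | 6 ; 1 | 5 ; 5 | 4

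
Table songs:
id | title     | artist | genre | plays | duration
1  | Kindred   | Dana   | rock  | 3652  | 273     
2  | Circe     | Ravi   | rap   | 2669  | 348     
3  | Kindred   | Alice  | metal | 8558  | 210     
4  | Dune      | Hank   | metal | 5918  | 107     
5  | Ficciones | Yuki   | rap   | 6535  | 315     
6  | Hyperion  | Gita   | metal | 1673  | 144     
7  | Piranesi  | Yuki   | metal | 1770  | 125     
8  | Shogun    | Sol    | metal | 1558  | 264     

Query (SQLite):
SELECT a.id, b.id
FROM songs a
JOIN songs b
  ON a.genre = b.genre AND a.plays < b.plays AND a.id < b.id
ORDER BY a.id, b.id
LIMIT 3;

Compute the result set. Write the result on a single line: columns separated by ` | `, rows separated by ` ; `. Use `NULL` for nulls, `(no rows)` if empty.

2 | 5 ; 6 | 7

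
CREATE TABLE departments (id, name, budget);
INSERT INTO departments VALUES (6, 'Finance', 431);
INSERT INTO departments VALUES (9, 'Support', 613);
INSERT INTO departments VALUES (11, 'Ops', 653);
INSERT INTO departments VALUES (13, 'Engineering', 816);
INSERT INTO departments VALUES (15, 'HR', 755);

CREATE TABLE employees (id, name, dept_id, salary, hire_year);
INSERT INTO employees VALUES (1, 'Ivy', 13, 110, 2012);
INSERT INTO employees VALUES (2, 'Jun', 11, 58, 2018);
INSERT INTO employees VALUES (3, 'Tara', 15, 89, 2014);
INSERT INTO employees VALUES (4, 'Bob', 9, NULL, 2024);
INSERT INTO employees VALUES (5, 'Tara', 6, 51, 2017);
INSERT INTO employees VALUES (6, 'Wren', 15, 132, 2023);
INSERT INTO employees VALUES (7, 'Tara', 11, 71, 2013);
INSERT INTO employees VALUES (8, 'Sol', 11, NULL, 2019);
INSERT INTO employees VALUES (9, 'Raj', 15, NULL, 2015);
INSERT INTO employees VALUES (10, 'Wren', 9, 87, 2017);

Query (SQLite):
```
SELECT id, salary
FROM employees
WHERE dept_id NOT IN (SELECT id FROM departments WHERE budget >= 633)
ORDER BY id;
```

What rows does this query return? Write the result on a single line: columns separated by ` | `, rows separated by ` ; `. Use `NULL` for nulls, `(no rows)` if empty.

Inner query: departments.id where budget >= 633.
Outer: keep employees rows whose dept_id is not in that set.
Inner query → {11, 13, 15}

4 | NULL ; 5 | 51 ; 10 | 87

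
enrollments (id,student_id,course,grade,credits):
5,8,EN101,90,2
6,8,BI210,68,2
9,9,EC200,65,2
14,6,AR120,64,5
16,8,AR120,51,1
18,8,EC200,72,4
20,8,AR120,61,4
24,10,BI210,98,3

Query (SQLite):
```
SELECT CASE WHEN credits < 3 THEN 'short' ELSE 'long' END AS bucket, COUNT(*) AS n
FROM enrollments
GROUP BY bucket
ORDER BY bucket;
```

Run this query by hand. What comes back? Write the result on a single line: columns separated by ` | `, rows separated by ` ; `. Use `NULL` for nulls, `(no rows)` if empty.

Bucket rows by credits < 3 → 'short' else 'long'; count each bucket.

long | 4 ; short | 4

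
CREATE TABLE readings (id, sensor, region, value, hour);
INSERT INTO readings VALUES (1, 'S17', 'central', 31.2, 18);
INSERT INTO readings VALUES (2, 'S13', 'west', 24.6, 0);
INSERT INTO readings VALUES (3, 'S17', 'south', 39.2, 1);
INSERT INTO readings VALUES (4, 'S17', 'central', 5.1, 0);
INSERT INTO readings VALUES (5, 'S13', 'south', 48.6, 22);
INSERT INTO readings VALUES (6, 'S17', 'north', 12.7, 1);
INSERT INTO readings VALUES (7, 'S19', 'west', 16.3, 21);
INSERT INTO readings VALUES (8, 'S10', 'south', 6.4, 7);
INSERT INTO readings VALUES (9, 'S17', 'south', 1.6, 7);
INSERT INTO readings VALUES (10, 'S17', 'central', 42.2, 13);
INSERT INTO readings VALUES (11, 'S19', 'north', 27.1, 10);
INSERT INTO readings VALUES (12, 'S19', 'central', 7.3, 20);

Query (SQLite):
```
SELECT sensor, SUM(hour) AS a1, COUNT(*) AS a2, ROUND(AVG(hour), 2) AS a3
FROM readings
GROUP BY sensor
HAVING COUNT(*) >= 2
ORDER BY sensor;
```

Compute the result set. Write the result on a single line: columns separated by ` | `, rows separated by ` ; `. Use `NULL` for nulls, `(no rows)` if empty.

S13 | 22 | 2 | 11 ; S17 | 40 | 6 | 6.67 ; S19 | 51 | 3 | 17

Group readings by sensor.
Per group compute: SUM(hour), COUNT(*), ROUND(AVG(hour), 2).
HAVING: drop groups with fewer than 2 rows.
  S10: ids {8} → SUM(hour)=7, COUNT(*)=1, ROUND(AVG(hour), 2)=7
  S13: ids {2, 5} → SUM(hour)=22, COUNT(*)=2, ROUND(AVG(hour), 2)=11
  S17: ids {1, 3, 4, 6, 9, 10} → SUM(hour)=40, COUNT(*)=6, ROUND(AVG(hour), 2)=6.67
  S19: ids {7, 11, 12} → SUM(hour)=51, COUNT(*)=3, ROUND(AVG(hour), 2)=17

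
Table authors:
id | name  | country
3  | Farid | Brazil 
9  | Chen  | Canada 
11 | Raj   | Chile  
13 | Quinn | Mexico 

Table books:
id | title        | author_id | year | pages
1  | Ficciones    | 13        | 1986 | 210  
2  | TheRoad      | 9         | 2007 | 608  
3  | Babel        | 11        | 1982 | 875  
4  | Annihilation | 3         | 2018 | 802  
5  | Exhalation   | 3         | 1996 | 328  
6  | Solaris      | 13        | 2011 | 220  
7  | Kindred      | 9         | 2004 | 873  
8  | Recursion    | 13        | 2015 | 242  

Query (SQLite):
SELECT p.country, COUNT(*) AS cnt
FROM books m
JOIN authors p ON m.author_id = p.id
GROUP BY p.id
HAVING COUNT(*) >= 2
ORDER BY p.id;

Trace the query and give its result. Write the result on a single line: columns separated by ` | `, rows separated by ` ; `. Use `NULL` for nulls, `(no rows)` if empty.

Join each books row to its authors via author_id.
Group joined rows by authors.id; compute COUNT(*) per group.
HAVING: keep groups with count ≥ 2.
  3: ids {4, 5} → COUNT(*)=2
  9: ids {2, 7} → COUNT(*)=2
  11: ids {3} → COUNT(*)=1
  13: ids {1, 6, 8} → COUNT(*)=3

Brazil | 2 ; Canada | 2 ; Mexico | 3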